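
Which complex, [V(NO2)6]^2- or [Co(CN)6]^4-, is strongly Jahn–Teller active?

[V(NO2)6]^2-: Each nitro (N-bound nitrite) is −1; balancing the −2 overall charge requires V(IV). Group 5 minus oxidation state 4 gives a d¹ configuration. The d¹ configuration leaves the e_g set evenly filled (or empty) — no strong Jahn–Teller driving force.
[Co(CN)6]^4-: Summing ligand charges against the −4 overall charge gives an oxidation state of +2 for cobalt. Group 9 minus oxidation state 2 gives a d⁷ configuration. Cyanide is a strong-field ligand (high in the spectrochemical series) for a first-row metal, so the complex is low-spin. The t₂g⁶e_g¹ (low-spin) configuration has an unevenly filled e_g set; the Jahn–Teller theorem predicts a tetragonal distortion (typically axial elongation) to lift the degeneracy.

[Co(CN)6]^4-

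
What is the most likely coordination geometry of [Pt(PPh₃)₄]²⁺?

square planar

Summing ligand charges against the +2 overall charge gives an oxidation state of +2 for platinum.
Pt sits in group 10, so the d-electron count is 10 − 2 = 8.
Coordination number: 4.
A 5d d⁸ ion has a large crystal-field splitting; square planar leaves the high-energy d_{x²−y²} orbital empty and maximises CFSE.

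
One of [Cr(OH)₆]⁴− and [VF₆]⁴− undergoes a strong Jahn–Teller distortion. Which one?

[Cr(OH)₆]⁴−: Ligand charges: each hydroxide is −1. With an overall charge of −4 the chromium centre must be in the +2 oxidation state. Cr sits in group 6, so the d-electron count is 6 − 2 = 4. Hydroxide is a weak-field ligand for a first-row metal, so the complex is high-spin. The t₂g³e_g¹ (high-spin) configuration has an unevenly filled e_g set; the Jahn–Teller theorem predicts a tetragonal distortion (typically axial elongation) to lift the degeneracy.
[VF₆]⁴−: Ligand charges: each fluoride is −1. With an overall charge of −4 the vanadium centre must be in the +2 oxidation state. V sits in group 5, so the d-electron count is 5 − 2 = 3. The d³ configuration leaves the e_g set evenly filled (or empty) — no strong Jahn–Teller driving force.

[Cr(OH)₆]⁴−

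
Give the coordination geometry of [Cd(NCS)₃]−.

trigonal planar

Ligand charges: each isothiocyanate is −1. With an overall charge of −1 the cadmium centre must be in the +2 oxidation state.
Group 12 minus oxidation state 2 gives a d¹⁰ configuration.
With 3 monodentate ligands the coordination number is 3.
Three ligands around a d¹⁰ centre minimise repulsion in a trigonal-planar arrangement.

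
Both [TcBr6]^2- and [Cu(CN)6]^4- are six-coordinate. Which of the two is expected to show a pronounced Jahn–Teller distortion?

[Cu(CN)6]^4-

[TcBr6]^2-: Summing ligand charges against the −2 overall charge gives an oxidation state of +4 for technetium. Tc sits in group 7, so the d-electron count is 7 − 4 = 3. The d³ configuration leaves the e_g set evenly filled (or empty) — no strong Jahn–Teller driving force.
[Cu(CN)6]^4-: Each cyanide is −1; balancing the −4 overall charge requires Cu(II). Group 11 minus oxidation state 2 gives a d⁹ configuration. The t₂g⁶e_g³ configuration has an unevenly filled e_g set; the Jahn–Teller theorem predicts a tetragonal distortion (typically axial elongation) to lift the degeneracy.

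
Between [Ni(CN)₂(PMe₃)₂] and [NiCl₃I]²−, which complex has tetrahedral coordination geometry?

For [Ni(CN)₂(PMe₃)₂]: Each cyanide is −1; trimethylphosphine is neutral; balancing the 0 overall charge requires Ni(II). Group 10 minus oxidation state 2 gives a d⁸ configuration. Cyanide and trimethylphosphine are strong-field ligands (high in the spectrochemical series). A 3d d⁸ ion with strong-field ligands gains enough CFSE to favour square planar over tetrahedral. → square planar.
For [NiCl₃I]²−: Summing ligand charges against the −2 overall charge gives an oxidation state of +2 for nickel. Group 10 minus oxidation state 2 gives a d⁸ configuration. Chloride and iodide are weak-field ligands. With weak-field ligands the CFSE gain from square planar is small, so a 3d d⁸ ion takes the sterically preferred tetrahedral geometry. → tetrahedral.

[NiCl₃I]²−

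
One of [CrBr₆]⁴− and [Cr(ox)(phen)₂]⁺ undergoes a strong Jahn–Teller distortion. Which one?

[CrBr₆]⁴−

[CrBr₆]⁴−: Summing ligand charges against the −4 overall charge gives an oxidation state of +2 for chromium. Chromium is a group-6 element; Cr(II) is therefore d⁴. Bromide is a weak-field ligand for a first-row metal, so the complex is high-spin. The t₂g³e_g¹ (high-spin) configuration has an unevenly filled e_g set; the Jahn–Teller theorem predicts a tetragonal distortion (typically axial elongation) to lift the degeneracy.
[Cr(ox)(phen)₂]⁺: Ligand charges: each oxalate is −2; 1,10-phenanthroline is neutral. With an overall charge of +1 the chromium centre must be in the +3 oxidation state. Group 6 minus oxidation state 3 gives a d³ configuration. The d³ configuration leaves the e_g set evenly filled (or empty) — no strong Jahn–Teller driving force.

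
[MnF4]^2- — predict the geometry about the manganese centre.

tetrahedral

Summing ligand charges against the −2 overall charge gives an oxidation state of +2 for manganese.
Group 7 minus oxidation state 2 gives a d⁵ configuration.
With 4 monodentate ligands the coordination number is 4.
Fluoride is a weak-field ligand.
A high-spin d⁵ ion has zero CFSE in either geometry, so four ligands adopt the sterically favoured tetrahedral geometry.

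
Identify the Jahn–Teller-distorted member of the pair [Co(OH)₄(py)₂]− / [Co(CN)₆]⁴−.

[Co(OH)₄(py)₂]−: Each hydroxide is −1; pyridine is neutral; balancing the −1 overall charge requires Co(III). Cobalt is a group-9 element; Co(III) is therefore d⁶. Co(III) has an exceptionally large octahedral splitting and is low-spin with essentially every ligand except fluoride. The d⁶ configuration leaves the e_g set evenly filled (or empty) — no strong Jahn–Teller driving force.
[Co(CN)₆]⁴−: Ligand charges: each cyanide is −1. With an overall charge of −4 the cobalt centre must be in the +2 oxidation state. Cobalt is a group-9 element; Co(II) is therefore d⁷. Cyanide is a strong-field ligand (high in the spectrochemical series) for a first-row metal, so the complex is low-spin. The t₂g⁶e_g¹ (low-spin) configuration has an unevenly filled e_g set; the Jahn–Teller theorem predicts a tetragonal distortion (typically axial elongation) to lift the degeneracy.

[Co(CN)₆]⁴−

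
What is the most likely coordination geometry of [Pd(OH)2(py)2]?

Summing ligand charges against the 0 overall charge gives an oxidation state of +2 for palladium.
Palladium is a group-10 element; Pd(II) is therefore d⁸.
With 4 monodentate ligands the coordination number is 4.
A 4d d⁸ ion has a large crystal-field splitting; square planar leaves the high-energy d_{x²−y²} orbital empty and maximises CFSE.

square planar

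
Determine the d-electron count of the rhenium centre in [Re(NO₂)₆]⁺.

d0

Ligand charges: each nitro (N-bound nitrite) is −1. With an overall charge of +1 the rhenium centre must be in the +7 oxidation state.
Group 7 minus oxidation state 7 gives a d⁰ configuration.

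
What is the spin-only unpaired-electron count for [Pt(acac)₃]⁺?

0 unpaired electrons

Ligand charges: each acetylacetonate is −1. With an overall charge of +1 the platinum centre must be in the +4 oxidation state.
Platinum is a group-10 element; Pt(IV) is therefore d⁶.
Counting donor atoms: 3×acetylacetonate (bidentate) → 6 donors. Coordination number = 6.
The spin state decides the count: a 5d ion has a large Δₒ and is invariably low-spin.
An octahedral low-spin d⁶ ion is t₂g⁶e_g⁰, giving 0 unpaired electrons.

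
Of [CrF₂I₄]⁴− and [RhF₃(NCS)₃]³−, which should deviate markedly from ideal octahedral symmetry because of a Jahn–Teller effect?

[CrF₂I₄]⁴−: Ligand charges: each fluoride is −1; each iodide is −1. With an overall charge of −4 the chromium centre must be in the +2 oxidation state. Cr sits in group 6, so the d-electron count is 6 − 2 = 4. Fluoride and iodide are weak-field ligands for a first-row metal, so the complex is high-spin. The t₂g³e_g¹ (high-spin) configuration has an unevenly filled e_g set; the Jahn–Teller theorem predicts a tetragonal distortion (typically axial elongation) to lift the degeneracy.
[RhF₃(NCS)₃]³−: Each fluoride is −1; each isothiocyanate is −1; balancing the −3 overall charge requires Rh(III). Group 9 minus oxidation state 3 gives a d⁶ configuration. A 4d ion has a large Δₒ and is invariably low-spin. The d⁶ configuration leaves the e_g set evenly filled (or empty) — no strong Jahn–Teller driving force.

[CrF₂I₄]⁴−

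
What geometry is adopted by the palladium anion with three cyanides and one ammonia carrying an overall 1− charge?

Each cyanide is −1; ammonia is neutral; balancing the −1 overall charge requires Pd(II).
Pd sits in group 10, so the d-electron count is 10 − 2 = 8.
Coordination number: 4.
A 4d d⁸ ion has a large crystal-field splitting; square planar leaves the high-energy d_{x²−y²} orbital empty and maximises CFSE.

square planar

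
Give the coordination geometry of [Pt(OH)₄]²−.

Each hydroxide is −1; balancing the −2 overall charge requires Pt(II).
Pt sits in group 10, so the d-electron count is 10 − 2 = 8.
With 4 monodentate ligands the coordination number is 4.
A 5d d⁸ ion has a large crystal-field splitting; square planar leaves the high-energy d_{x²−y²} orbital empty and maximises CFSE.

square planar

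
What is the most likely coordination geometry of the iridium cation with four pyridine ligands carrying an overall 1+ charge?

Summing ligand charges against the +1 overall charge gives an oxidation state of +1 for iridium.
Ir sits in group 9, so the d-electron count is 9 − 1 = 8.
Coordination number: 4.
A 5d d⁸ ion has a large crystal-field splitting; square planar leaves the high-energy d_{x²−y²} orbital empty and maximises CFSE.

square planar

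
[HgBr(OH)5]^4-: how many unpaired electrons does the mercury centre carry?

Summing ligand charges against the −4 overall charge gives an oxidation state of +2 for mercury.
Group 12 minus oxidation state 2 gives a d¹⁰ configuration.
In an octahedral field the d¹⁰ configuration is t₂g⁶e_g⁴, giving 0 unpaired electrons.

0 unpaired electrons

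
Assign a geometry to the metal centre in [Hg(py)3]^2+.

trigonal planar

Pyridine is neutral; balancing the +2 overall charge requires Hg(II).
Mercury is a group-12 element; Hg(II) is therefore d¹⁰.
With 3 monodentate ligands the coordination number is 3.
Three ligands around a d¹⁰ centre minimise repulsion in a trigonal-planar arrangement.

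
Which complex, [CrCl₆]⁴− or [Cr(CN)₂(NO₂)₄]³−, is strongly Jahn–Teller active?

[CrCl₆]⁴−: Summing ligand charges against the −4 overall charge gives an oxidation state of +2 for chromium. Cr sits in group 6, so the d-electron count is 6 − 2 = 4. Chloride is a weak-field ligand for a first-row metal, so the complex is high-spin. The t₂g³e_g¹ (high-spin) configuration has an unevenly filled e_g set; the Jahn–Teller theorem predicts a tetragonal distortion (typically axial elongation) to lift the degeneracy.
[Cr(CN)₂(NO₂)₄]³−: Ligand charges: each cyanide is −1; each nitro (N-bound nitrite) is −1. With an overall charge of −3 the chromium centre must be in the +3 oxidation state. Chromium is a group-6 element; Cr(III) is therefore d³. The d³ configuration leaves the e_g set evenly filled (or empty) — no strong Jahn–Teller driving force.

[CrCl₆]⁴−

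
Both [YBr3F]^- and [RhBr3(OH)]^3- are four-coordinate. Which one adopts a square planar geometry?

[RhBr3(OH)]^3-

For [YBr3F]^-: Summing ligand charges against the −1 overall charge gives an oxidation state of +3 for yttrium. Yttrium is a group-3 element; Y(III) is therefore d⁰. A d⁰ ion has no crystal-field stabilisation preference between square planar and tetrahedral, so four ligands adopt the sterically favoured tetrahedral geometry. → tetrahedral.
For [RhBr3(OH)]^3-: Summing ligand charges against the −3 overall charge gives an oxidation state of +1 for rhodium. Group 9 minus oxidation state 1 gives a d⁸ configuration. A 4d d⁸ ion has a large crystal-field splitting; square planar leaves the high-energy d_{x²−y²} orbital empty and maximises CFSE. → square planar.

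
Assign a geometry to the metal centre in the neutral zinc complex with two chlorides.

linear

Ligand charges: each chloride is −1. With an overall charge of 0 the zinc centre must be in the +2 oxidation state.
Zinc is a group-12 element; Zn(II) is therefore d¹⁰.
Coordination number: 2.
A d¹⁰ ion with only two ligands adopts a linear arrangement (sp hybridisation; no CFSE preference).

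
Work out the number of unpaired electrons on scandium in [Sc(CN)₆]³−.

Summing ligand charges against the −3 overall charge gives an oxidation state of +3 for scandium.
Sc sits in group 3, so the d-electron count is 3 − 3 = 0.
In an octahedral field the d⁰ configuration is t₂g⁰e_g⁰, giving 0 unpaired electrons.

0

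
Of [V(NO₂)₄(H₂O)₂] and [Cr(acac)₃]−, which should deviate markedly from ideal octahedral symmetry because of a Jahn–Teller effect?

[V(NO₂)₄(H₂O)₂]: Summing ligand charges against the 0 overall charge gives an oxidation state of +4 for vanadium. Vanadium is a group-5 element; V(IV) is therefore d¹. The d¹ configuration leaves the e_g set evenly filled (or empty) — no strong Jahn–Teller driving force.
[Cr(acac)₃]−: Ligand charges: each acetylacetonate is −1. With an overall charge of −1 the chromium centre must be in the +2 oxidation state. Chromium is a group-6 element; Cr(II) is therefore d⁴. Acetylacetonate is a weak-field ligand for a first-row metal, so the complex is high-spin. The t₂g³e_g¹ (high-spin) configuration has an unevenly filled e_g set; the Jahn–Teller theorem predicts a tetragonal distortion (typically axial elongation) to lift the degeneracy.

[Cr(acac)₃]−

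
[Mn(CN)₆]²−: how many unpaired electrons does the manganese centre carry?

3 unpaired electrons

Ligand charges: each cyanide is −1. With an overall charge of −2 the manganese centre must be in the +4 oxidation state.
Mn sits in group 7, so the d-electron count is 7 − 4 = 3.
In an octahedral field the d³ configuration is t₂g³e_g⁰ (only one arrangement possible), giving 3 unpaired electrons.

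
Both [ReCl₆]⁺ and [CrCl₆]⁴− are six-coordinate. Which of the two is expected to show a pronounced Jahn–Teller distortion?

[CrCl₆]⁴−

[ReCl₆]⁺: Each chloride is −1; balancing the +1 overall charge requires Re(VII). Rhenium is a group-7 element; Re(VII) is therefore d⁰. The d⁰ configuration leaves the e_g set evenly filled (or empty) — no strong Jahn–Teller driving force.
[CrCl₆]⁴−: Summing ligand charges against the −4 overall charge gives an oxidation state of +2 for chromium. Chromium is a group-6 element; Cr(II) is therefore d⁴. Chloride is a weak-field ligand for a first-row metal, so the complex is high-spin. The t₂g³e_g¹ (high-spin) configuration has an unevenly filled e_g set; the Jahn–Teller theorem predicts a tetragonal distortion (typically axial elongation) to lift the degeneracy.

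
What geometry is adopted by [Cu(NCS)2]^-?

Each isothiocyanate is −1; balancing the −1 overall charge requires Cu(I).
Cu sits in group 11, so the d-electron count is 11 − 1 = 10.
With 2 monodentate ligands the coordination number is 2.
A d¹⁰ ion with only two ligands adopts a linear arrangement (sp hybridisation; no CFSE preference).

linear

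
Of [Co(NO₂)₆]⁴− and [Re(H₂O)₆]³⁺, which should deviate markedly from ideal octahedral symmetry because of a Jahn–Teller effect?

[Co(NO₂)₆]⁴−: Each nitro (N-bound nitrite) is −1; balancing the −4 overall charge requires Co(II). Co sits in group 9, so the d-electron count is 9 − 2 = 7. Nitro (N-bound nitrite) is a strong-field ligand (high in the spectrochemical series) for a first-row metal, so the complex is low-spin. The t₂g⁶e_g¹ (low-spin) configuration has an unevenly filled e_g set; the Jahn–Teller theorem predicts a tetragonal distortion (typically axial elongation) to lift the degeneracy.
[Re(H₂O)₆]³⁺: Ligand charges: water is neutral. With an overall charge of +3 the rhenium centre must be in the +3 oxidation state. Rhenium is a group-7 element; Re(III) is therefore d⁴. A 5d ion has a large Δₒ and is invariably low-spin. The d⁴ configuration leaves the e_g set evenly filled (or empty) — no strong Jahn–Teller driving force.

[Co(NO₂)₆]⁴−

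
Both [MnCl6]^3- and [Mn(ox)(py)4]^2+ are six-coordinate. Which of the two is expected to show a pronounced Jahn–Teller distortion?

[MnCl6]^3-: Ligand charges: each chloride is −1. With an overall charge of −3 the manganese centre must be in the +3 oxidation state. Mn sits in group 7, so the d-electron count is 7 − 3 = 4. Chloride is a weak-field ligand for a first-row metal, so the complex is high-spin. The t₂g³e_g¹ (high-spin) configuration has an unevenly filled e_g set; the Jahn–Teller theorem predicts a tetragonal distortion (typically axial elongation) to lift the degeneracy.
[Mn(ox)(py)4]^2+: Ligand charges: each oxalate is −2; pyridine is neutral. With an overall charge of +2 the manganese centre must be in the +4 oxidation state. Group 7 minus oxidation state 4 gives a d³ configuration. The d³ configuration leaves the e_g set evenly filled (or empty) — no strong Jahn–Teller driving force.

[MnCl6]^3-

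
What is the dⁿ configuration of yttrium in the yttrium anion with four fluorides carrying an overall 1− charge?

d⁰

Ligand charges: each fluoride is −1. With an overall charge of −1 the yttrium centre must be in the +3 oxidation state.
Group 3 minus oxidation state 3 gives a d⁰ configuration.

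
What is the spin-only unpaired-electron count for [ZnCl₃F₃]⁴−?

0

Each chloride is −1; each fluoride is −1; balancing the −4 overall charge requires Zn(II).
Zinc is a group-12 element; Zn(II) is therefore d¹⁰.
In an octahedral field the d¹⁰ configuration is t₂g⁶e_g⁴, giving 0 unpaired electrons.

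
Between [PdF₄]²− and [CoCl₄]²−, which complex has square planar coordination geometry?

[PdF₄]²−

For [PdF₄]²−: Summing ligand charges against the −2 overall charge gives an oxidation state of +2 for palladium. Group 10 minus oxidation state 2 gives a d⁸ configuration. A 4d d⁸ ion has a large crystal-field splitting; square planar leaves the high-energy d_{x²−y²} orbital empty and maximises CFSE. → square planar.
For [CoCl₄]²−: Summing ligand charges against the −2 overall charge gives an oxidation state of +2 for cobalt. Co sits in group 9, so the d-electron count is 9 − 2 = 7. For a high-spin 3d d⁷ ion with weak-field ligands the small Δₜ gives little square-planar CFSE advantage, so four ligands adopt the sterically favoured tetrahedral geometry. → tetrahedral.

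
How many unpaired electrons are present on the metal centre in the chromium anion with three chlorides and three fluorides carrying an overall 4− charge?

Summing ligand charges against the −4 overall charge gives an oxidation state of +2 for chromium.
Cr sits in group 6, so the d-electron count is 6 − 2 = 4.
The spin state decides the count: Chloride and fluoride are weak-field ligands for a first-row metal, so the complex is high-spin.
An octahedral high-spin d⁴ ion is t₂g³e_g¹, giving 4 unpaired electrons.

4 unpaired electrons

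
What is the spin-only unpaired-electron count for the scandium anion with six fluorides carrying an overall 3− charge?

0 unpaired electrons

Each fluoride is −1; balancing the −3 overall charge requires Sc(III).
Scandium is a group-3 element; Sc(III) is therefore d⁰.
In an octahedral field the d⁰ configuration is t₂g⁰e_g⁰, giving 0 unpaired electrons.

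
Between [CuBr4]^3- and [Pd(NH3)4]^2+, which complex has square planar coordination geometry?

[Pd(NH3)4]^2+

For [CuBr4]^3-: Ligand charges: each bromide is −1. With an overall charge of −3 the copper centre must be in the +1 oxidation state. Cu sits in group 11, so the d-electron count is 11 − 1 = 10. A d¹⁰ ion has no crystal-field stabilisation preference between square planar and tetrahedral, so four ligands adopt the sterically favoured tetrahedral geometry. → tetrahedral.
For [Pd(NH3)4]^2+: Summing ligand charges against the +2 overall charge gives an oxidation state of +2 for palladium. Group 10 minus oxidation state 2 gives a d⁸ configuration. A 4d d⁸ ion has a large crystal-field splitting; square planar leaves the high-energy d_{x²−y²} orbital empty and maximises CFSE. → square planar.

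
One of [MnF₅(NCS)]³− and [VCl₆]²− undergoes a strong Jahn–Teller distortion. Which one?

[MnF₅(NCS)]³−

[MnF₅(NCS)]³−: Each fluoride is −1; each isothiocyanate is −1; balancing the −3 overall charge requires Mn(III). Group 7 minus oxidation state 3 gives a d⁴ configuration. Fluoride and isothiocyanate are weak-field ligands for a first-row metal, so the complex is high-spin. The t₂g³e_g¹ (high-spin) configuration has an unevenly filled e_g set; the Jahn–Teller theorem predicts a tetragonal distortion (typically axial elongation) to lift the degeneracy.
[VCl₆]²−: Summing ligand charges against the −2 overall charge gives an oxidation state of +4 for vanadium. V sits in group 5, so the d-electron count is 5 − 4 = 1. The d¹ configuration leaves the e_g set evenly filled (or empty) — no strong Jahn–Teller driving force.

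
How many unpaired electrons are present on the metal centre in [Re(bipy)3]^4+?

Summing ligand charges against the +4 overall charge gives an oxidation state of +4 for rhenium.
Re sits in group 7, so the d-electron count is 7 − 4 = 3.
Counting donor atoms: 3×2,2′-bipyridine (bidentate) → 6 donors. Coordination number = 6.
In an octahedral field the d³ configuration is t₂g³e_g⁰ (only one arrangement possible), giving 3 unpaired electrons.

3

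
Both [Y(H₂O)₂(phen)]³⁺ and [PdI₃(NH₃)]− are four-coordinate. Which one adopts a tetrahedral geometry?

For [Y(H₂O)₂(phen)]³⁺: Water is neutral; 1,10-phenanthroline is neutral; balancing the +3 overall charge requires Y(III). Y sits in group 3, so the d-electron count is 3 − 3 = 0. A d⁰ ion has no crystal-field stabilisation preference between square planar and tetrahedral, so four ligands adopt the sterically favoured tetrahedral geometry. → tetrahedral.
For [PdI₃(NH₃)]−: Ligand charges: each iodide is −1; ammonia is neutral. With an overall charge of −1 the palladium centre must be in the +2 oxidation state. Group 10 minus oxidation state 2 gives a d⁸ configuration. A 4d d⁸ ion has a large crystal-field splitting; square planar leaves the high-energy d_{x²−y²} orbital empty and maximises CFSE. → square planar.

[Y(H₂O)₂(phen)]³⁺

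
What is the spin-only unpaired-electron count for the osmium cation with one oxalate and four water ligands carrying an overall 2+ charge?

Each oxalate is −2; water is neutral; balancing the +2 overall charge requires Os(IV).
Os sits in group 8, so the d-electron count is 8 − 4 = 4.
Counting donor atoms: 1×oxalate (bidentate) → 2 donors; 4×water (monodentate) → 4 donors. Coordination number = 6.
The spin state decides the count: a 5d ion has a large Δₒ and is invariably low-spin.
An octahedral low-spin d⁴ ion is t₂g⁴e_g⁰, giving 2 unpaired electrons.

2 unpaired electrons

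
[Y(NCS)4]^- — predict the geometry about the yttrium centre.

tetrahedral

Summing ligand charges against the −1 overall charge gives an oxidation state of +3 for yttrium.
Yttrium is a group-3 element; Y(III) is therefore d⁰.
With 4 monodentate ligands the coordination number is 4.
A d⁰ ion has no crystal-field stabilisation preference between square planar and tetrahedral, so four ligands adopt the sterically favoured tetrahedral geometry.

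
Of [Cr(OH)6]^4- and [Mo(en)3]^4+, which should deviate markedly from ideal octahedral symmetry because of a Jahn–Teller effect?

[Cr(OH)6]^4-: Each hydroxide is −1; balancing the −4 overall charge requires Cr(II). Cr sits in group 6, so the d-electron count is 6 − 2 = 4. Hydroxide is a weak-field ligand for a first-row metal, so the complex is high-spin. The t₂g³e_g¹ (high-spin) configuration has an unevenly filled e_g set; the Jahn–Teller theorem predicts a tetragonal distortion (typically axial elongation) to lift the degeneracy.
[Mo(en)3]^4+: Ligand charges: ethylenediamine is neutral. With an overall charge of +4 the molybdenum centre must be in the +4 oxidation state. Molybdenum is a group-6 element; Mo(IV) is therefore d². The d² configuration leaves the e_g set evenly filled (or empty) — no strong Jahn–Teller driving force.

[Cr(OH)6]^4-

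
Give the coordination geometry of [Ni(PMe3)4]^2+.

square planar

Ligand charges: trimethylphosphine is neutral. With an overall charge of +2 the nickel centre must be in the +2 oxidation state.
Ni sits in group 10, so the d-electron count is 10 − 2 = 8.
Coordination number: 4.
Trimethylphosphine is a strong-field ligand (high in the spectrochemical series).
A 3d d⁸ ion with strong-field ligands gains enough CFSE to favour square planar over tetrahedral.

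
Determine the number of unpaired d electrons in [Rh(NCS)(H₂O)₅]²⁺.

Each isothiocyanate is −1; water is neutral; balancing the +2 overall charge requires Rh(III).
Rh sits in group 9, so the d-electron count is 9 − 3 = 6.
The spin state decides the count: a 4d ion has a large Δₒ and is invariably low-spin.
An octahedral low-spin d⁶ ion is t₂g⁶e_g⁰, giving 0 unpaired electrons.

0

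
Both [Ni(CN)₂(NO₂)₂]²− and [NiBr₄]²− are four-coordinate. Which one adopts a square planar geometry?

For [Ni(CN)₂(NO₂)₂]²−: Each cyanide is −1; each nitro (N-bound nitrite) is −1; balancing the −2 overall charge requires Ni(II). Nickel is a group-10 element; Ni(II) is therefore d⁸. Cyanide and nitro (N-bound nitrite) are strong-field ligands (high in the spectrochemical series). A 3d d⁸ ion with strong-field ligands gains enough CFSE to favour square planar over tetrahedral. → square planar.
For [NiBr₄]²−: Ligand charges: each bromide is −1. With an overall charge of −2 the nickel centre must be in the +2 oxidation state. Ni sits in group 10, so the d-electron count is 10 − 2 = 8. Bromide is a weak-field ligand. With weak-field ligands the CFSE gain from square planar is small, so a 3d d⁸ ion takes the sterically preferred tetrahedral geometry. → tetrahedral.

[Ni(CN)₂(NO₂)₂]²−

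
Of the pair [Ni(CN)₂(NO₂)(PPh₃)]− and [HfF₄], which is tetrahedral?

For [Ni(CN)₂(NO₂)(PPh₃)]−: Summing ligand charges against the −1 overall charge gives an oxidation state of +2 for nickel. Ni sits in group 10, so the d-electron count is 10 − 2 = 8. Cyanide, nitro (N-bound nitrite), and triphenylphosphine are strong-field ligands (high in the spectrochemical series). A 3d d⁸ ion with strong-field ligands gains enough CFSE to favour square planar over tetrahedral. → square planar.
For [HfF₄]: Each fluoride is −1; balancing the 0 overall charge requires Hf(IV). Group 4 minus oxidation state 4 gives a d⁰ configuration. A d⁰ ion has no crystal-field stabilisation preference between square planar and tetrahedral, so four ligands adopt the sterically favoured tetrahedral geometry. → tetrahedral.

[HfF₄]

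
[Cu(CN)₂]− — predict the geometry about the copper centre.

linear

Ligand charges: each cyanide is −1. With an overall charge of −1 the copper centre must be in the +1 oxidation state.
Group 11 minus oxidation state 1 gives a d¹⁰ configuration.
With 2 monodentate ligands the coordination number is 2.
A d¹⁰ ion with only two ligands adopts a linear arrangement (sp hybridisation; no CFSE preference).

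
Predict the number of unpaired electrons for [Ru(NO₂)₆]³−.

1

Each nitro (N-bound nitrite) is −1; balancing the −3 overall charge requires Ru(III).
Ru sits in group 8, so the d-electron count is 8 − 3 = 5.
The spin state decides the count: a 4d ion has a large Δₒ and is invariably low-spin.
An octahedral low-spin d⁵ ion is t₂g⁵e_g⁰, giving 1 unpaired electron.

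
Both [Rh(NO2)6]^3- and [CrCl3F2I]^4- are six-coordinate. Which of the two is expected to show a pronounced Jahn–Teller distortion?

[Rh(NO2)6]^3-: Ligand charges: each nitro (N-bound nitrite) is −1. With an overall charge of −3 the rhodium centre must be in the +3 oxidation state. Rh sits in group 9, so the d-electron count is 9 − 3 = 6. A 4d ion has a large Δₒ and is invariably low-spin. The d⁶ configuration leaves the e_g set evenly filled (or empty) — no strong Jahn–Teller driving force.
[CrCl3F2I]^4-: Each chloride is −1; each fluoride is −1; each iodide is −1; balancing the −4 overall charge requires Cr(II). Chromium is a group-6 element; Cr(II) is therefore d⁴. Chloride, fluoride, and iodide are weak-field ligands for a first-row metal, so the complex is high-spin. The t₂g³e_g¹ (high-spin) configuration has an unevenly filled e_g set; the Jahn–Teller theorem predicts a tetragonal distortion (typically axial elongation) to lift the degeneracy.

[CrCl3F2I]^4-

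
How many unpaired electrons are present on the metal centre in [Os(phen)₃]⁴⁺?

1,10-phenanthroline is neutral; balancing the +4 overall charge requires Os(IV).
Os sits in group 8, so the d-electron count is 8 − 4 = 4.
Counting donor atoms: 3×1,10-phenanthroline (bidentate) → 6 donors. Coordination number = 6.
The spin state decides the count: a 5d ion has a large Δₒ and is invariably low-spin.
An octahedral low-spin d⁴ ion is t₂g⁴e_g⁰, giving 2 unpaired electrons.

2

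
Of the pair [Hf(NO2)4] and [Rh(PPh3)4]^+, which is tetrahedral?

For [Hf(NO2)4]: Summing ligand charges against the 0 overall charge gives an oxidation state of +4 for hafnium. Hafnium is a group-4 element; Hf(IV) is therefore d⁰. A d⁰ ion has no crystal-field stabilisation preference between square planar and tetrahedral, so four ligands adopt the sterically favoured tetrahedral geometry. → tetrahedral.
For [Rh(PPh3)4]^+: Ligand charges: triphenylphosphine is neutral. With an overall charge of +1 the rhodium centre must be in the +1 oxidation state. Group 9 minus oxidation state 1 gives a d⁸ configuration. A 4d d⁸ ion has a large crystal-field splitting; square planar leaves the high-energy d_{x²−y²} orbital empty and maximises CFSE. → square planar.

[Hf(NO2)4]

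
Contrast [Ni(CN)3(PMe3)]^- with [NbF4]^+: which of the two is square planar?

For [Ni(CN)3(PMe3)]^-: Summing ligand charges against the −1 overall charge gives an oxidation state of +2 for nickel. Group 10 minus oxidation state 2 gives a d⁸ configuration. Cyanide and trimethylphosphine are strong-field ligands (high in the spectrochemical series). A 3d d⁸ ion with strong-field ligands gains enough CFSE to favour square planar over tetrahedral. → square planar.
For [NbF4]^+: Each fluoride is −1; balancing the +1 overall charge requires Nb(V). Group 5 minus oxidation state 5 gives a d⁰ configuration. A d⁰ ion has no crystal-field stabilisation preference between square planar and tetrahedral, so four ligands adopt the sterically favoured tetrahedral geometry. → tetrahedral.

[Ni(CN)3(PMe3)]^-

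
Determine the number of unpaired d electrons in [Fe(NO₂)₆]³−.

Ligand charges: each nitro (N-bound nitrite) is −1. With an overall charge of −3 the iron centre must be in the +3 oxidation state.
Fe sits in group 8, so the d-electron count is 8 − 3 = 5.
The spin state decides the count: Nitro (N-bound nitrite) is a strong-field ligand (high in the spectrochemical series) for a first-row metal, so the complex is low-spin.
An octahedral low-spin d⁵ ion is t₂g⁵e_g⁰, giving 1 unpaired electron.

1 unpaired electron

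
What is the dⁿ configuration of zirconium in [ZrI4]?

Summing ligand charges against the 0 overall charge gives an oxidation state of +4 for zirconium.
Group 4 minus oxidation state 4 gives a d⁰ configuration.

d0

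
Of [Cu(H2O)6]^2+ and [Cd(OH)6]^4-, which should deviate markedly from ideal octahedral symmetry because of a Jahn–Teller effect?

[Cu(H2O)6]^2+: Summing ligand charges against the +2 overall charge gives an oxidation state of +2 for copper. Group 11 minus oxidation state 2 gives a d⁹ configuration. The t₂g⁶e_g³ configuration has an unevenly filled e_g set; the Jahn–Teller theorem predicts a tetragonal distortion (typically axial elongation) to lift the degeneracy.
[Cd(OH)6]^4-: Summing ligand charges against the −4 overall charge gives an oxidation state of +2 for cadmium. Cd sits in group 12, so the d-electron count is 12 − 2 = 10. The d¹⁰ configuration leaves the e_g set evenly filled (or empty) — no strong Jahn–Teller driving force.

[Cu(H2O)6]^2+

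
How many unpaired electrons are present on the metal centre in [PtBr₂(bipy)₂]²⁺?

Summing ligand charges against the +2 overall charge gives an oxidation state of +4 for platinum.
Platinum is a group-10 element; Pt(IV) is therefore d⁶.
Counting donor atoms: 2×bromide (monodentate) → 2 donors; 2×2,2′-bipyridine (bidentate) → 4 donors. Coordination number = 6.
The spin state decides the count: a 5d ion has a large Δₒ and is invariably low-spin.
An octahedral low-spin d⁶ ion is t₂g⁶e_g⁰, giving 0 unpaired electrons.

0 unpaired electrons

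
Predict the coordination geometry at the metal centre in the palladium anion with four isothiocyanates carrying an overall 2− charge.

square planar

Summing ligand charges against the −2 overall charge gives an oxidation state of +2 for palladium.
Palladium is a group-10 element; Pd(II) is therefore d⁸.
With 4 monodentate ligands the coordination number is 4.
A 4d d⁸ ion has a large crystal-field splitting; square planar leaves the high-energy d_{x²−y²} orbital empty and maximises CFSE.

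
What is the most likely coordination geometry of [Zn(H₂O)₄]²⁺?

Water is neutral; balancing the +2 overall charge requires Zn(II).
Zinc is a group-12 element; Zn(II) is therefore d¹⁰.
With 4 monodentate ligands the coordination number is 4.
A d¹⁰ ion has no crystal-field stabilisation preference between square planar and tetrahedral, so four ligands adopt the sterically favoured tetrahedral geometry.

tetrahedral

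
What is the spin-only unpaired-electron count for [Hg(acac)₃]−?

0

Each acetylacetonate is −1; balancing the −1 overall charge requires Hg(II).
Group 12 minus oxidation state 2 gives a d¹⁰ configuration.
Counting donor atoms: 3×acetylacetonate (bidentate) → 6 donors. Coordination number = 6.
In an octahedral field the d¹⁰ configuration is t₂g⁶e_g⁴, giving 0 unpaired electrons.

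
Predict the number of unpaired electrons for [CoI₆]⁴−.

3 unpaired electrons

Summing ligand charges against the −4 overall charge gives an oxidation state of +2 for cobalt.
Group 9 minus oxidation state 2 gives a d⁷ configuration.
The spin state decides the count: Iodide is a weak-field ligand for a first-row metal, so the complex is high-spin.
An octahedral high-spin d⁷ ion is t₂g⁵e_g², giving 3 unpaired electrons.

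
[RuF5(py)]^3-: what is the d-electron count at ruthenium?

d6

Ligand charges: each fluoride is −1; pyridine is neutral. With an overall charge of −3 the ruthenium centre must be in the +2 oxidation state.
Group 8 minus oxidation state 2 gives a d⁶ configuration.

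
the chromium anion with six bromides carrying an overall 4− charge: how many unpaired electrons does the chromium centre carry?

Each bromide is −1; balancing the −4 overall charge requires Cr(II).
Group 6 minus oxidation state 2 gives a d⁴ configuration.
The spin state decides the count: Bromide is a weak-field ligand for a first-row metal, so the complex is high-spin.
An octahedral high-spin d⁴ ion is t₂g³e_g¹, giving 4 unpaired electrons.

4 unpaired electrons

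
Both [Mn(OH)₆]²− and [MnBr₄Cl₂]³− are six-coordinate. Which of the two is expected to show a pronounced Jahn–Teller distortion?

[MnBr₄Cl₂]³−

[Mn(OH)₆]²−: Each hydroxide is −1; balancing the −2 overall charge requires Mn(IV). Mn sits in group 7, so the d-electron count is 7 − 4 = 3. The d³ configuration leaves the e_g set evenly filled (or empty) — no strong Jahn–Teller driving force.
[MnBr₄Cl₂]³−: Summing ligand charges against the −3 overall charge gives an oxidation state of +3 for manganese. Mn sits in group 7, so the d-electron count is 7 − 3 = 4. Bromide and chloride are weak-field ligands for a first-row metal, so the complex is high-spin. The t₂g³e_g¹ (high-spin) configuration has an unevenly filled e_g set; the Jahn–Teller theorem predicts a tetragonal distortion (typically axial elongation) to lift the degeneracy.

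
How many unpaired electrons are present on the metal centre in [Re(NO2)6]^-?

2 unpaired electrons

Each nitro (N-bound nitrite) is −1; balancing the −1 overall charge requires Re(V).
Group 7 minus oxidation state 5 gives a d² configuration.
In an octahedral field the d² configuration is t₂g²e_g⁰ (only one arrangement possible), giving 2 unpaired electrons.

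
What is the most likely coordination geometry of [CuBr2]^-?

linear

Ligand charges: each bromide is −1. With an overall charge of −1 the copper centre must be in the +1 oxidation state.
Copper is a group-11 element; Cu(I) is therefore d¹⁰.
With 2 monodentate ligands the coordination number is 2.
A d¹⁰ ion with only two ligands adopts a linear arrangement (sp hybridisation; no CFSE preference).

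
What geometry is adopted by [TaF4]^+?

Ligand charges: each fluoride is −1. With an overall charge of +1 the tantalum centre must be in the +5 oxidation state.
Ta sits in group 5, so the d-electron count is 5 − 5 = 0.
With 4 monodentate ligands the coordination number is 4.
A d⁰ ion has no crystal-field stabilisation preference between square planar and tetrahedral, so four ligands adopt the sterically favoured tetrahedral geometry.

tetrahedral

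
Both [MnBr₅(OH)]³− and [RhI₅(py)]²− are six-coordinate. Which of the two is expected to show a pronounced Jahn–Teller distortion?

[MnBr₅(OH)]³−: Ligand charges: each bromide is −1; each hydroxide is −1. With an overall charge of −3 the manganese centre must be in the +3 oxidation state. Manganese is a group-7 element; Mn(III) is therefore d⁴. Bromide and hydroxide are weak-field ligands for a first-row metal, so the complex is high-spin. The t₂g³e_g¹ (high-spin) configuration has an unevenly filled e_g set; the Jahn–Teller theorem predicts a tetragonal distortion (typically axial elongation) to lift the degeneracy.
[RhI₅(py)]²−: Ligand charges: each iodide is −1; pyridine is neutral. With an overall charge of −2 the rhodium centre must be in the +3 oxidation state. Rhodium is a group-9 element; Rh(III) is therefore d⁶. A 4d ion has a large Δₒ and is invariably low-spin. The d⁶ configuration leaves the e_g set evenly filled (or empty) — no strong Jahn–Teller driving force.

[MnBr₅(OH)]³−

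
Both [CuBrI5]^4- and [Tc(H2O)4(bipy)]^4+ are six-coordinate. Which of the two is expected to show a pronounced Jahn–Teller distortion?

[CuBrI5]^4-

[CuBrI5]^4-: Each bromide is −1; each iodide is −1; balancing the −4 overall charge requires Cu(II). Copper is a group-11 element; Cu(II) is therefore d⁹. The t₂g⁶e_g³ configuration has an unevenly filled e_g set; the Jahn–Teller theorem predicts a tetragonal distortion (typically axial elongation) to lift the degeneracy.
[Tc(H2O)4(bipy)]^4+: Water is neutral; 2,2′-bipyridine is neutral; balancing the +4 overall charge requires Tc(IV). Group 7 minus oxidation state 4 gives a d³ configuration. The d³ configuration leaves the e_g set evenly filled (or empty) — no strong Jahn–Teller driving force.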